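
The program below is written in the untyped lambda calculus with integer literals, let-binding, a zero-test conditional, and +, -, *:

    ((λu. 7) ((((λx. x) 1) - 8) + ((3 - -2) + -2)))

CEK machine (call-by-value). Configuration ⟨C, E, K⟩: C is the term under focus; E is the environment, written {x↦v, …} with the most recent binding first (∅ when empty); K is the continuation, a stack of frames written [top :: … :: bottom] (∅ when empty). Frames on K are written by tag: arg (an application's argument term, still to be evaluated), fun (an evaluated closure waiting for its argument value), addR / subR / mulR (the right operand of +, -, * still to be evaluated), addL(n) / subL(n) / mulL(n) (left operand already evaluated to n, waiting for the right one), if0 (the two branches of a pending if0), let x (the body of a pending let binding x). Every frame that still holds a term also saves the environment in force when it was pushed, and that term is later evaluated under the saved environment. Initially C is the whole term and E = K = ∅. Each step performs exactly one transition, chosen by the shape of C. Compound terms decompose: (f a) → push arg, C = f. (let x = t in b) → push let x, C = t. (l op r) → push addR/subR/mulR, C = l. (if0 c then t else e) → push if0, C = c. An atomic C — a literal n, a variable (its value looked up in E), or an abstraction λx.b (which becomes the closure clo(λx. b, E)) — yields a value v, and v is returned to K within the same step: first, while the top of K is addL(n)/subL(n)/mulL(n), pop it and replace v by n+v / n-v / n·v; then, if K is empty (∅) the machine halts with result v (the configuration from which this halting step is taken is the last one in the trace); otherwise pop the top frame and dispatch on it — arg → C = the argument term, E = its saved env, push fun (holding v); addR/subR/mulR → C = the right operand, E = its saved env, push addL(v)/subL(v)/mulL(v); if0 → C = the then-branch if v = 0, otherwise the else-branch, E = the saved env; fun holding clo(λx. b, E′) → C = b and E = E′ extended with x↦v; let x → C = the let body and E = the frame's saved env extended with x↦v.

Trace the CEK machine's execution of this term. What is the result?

[0] ⟨C=((λu. 7) ((((λx. x) 1) - 8) + ((3 - -2) + -2))); E=∅; K=∅⟩
[1] ⟨C=(λu. 7); E=∅; K=[arg]⟩
[2] ⟨C=((((λx. x) 1) - 8) + ((3 - -2) + -2)); E=∅; K=[fun]⟩
[3] ⟨C=(((λx. x) 1) - 8); E=∅; K=[addR :: fun]⟩
[4] ⟨C=((λx. x) 1); E=∅; K=[subR :: addR :: fun]⟩
[5] ⟨C=(λx. x); E=∅; K=[arg :: subR :: addR :: fun]⟩
[6] ⟨C=1; E=∅; K=[fun :: subR :: addR :: fun]⟩
[7] ⟨C=x; E={x↦1}; K=[subR :: addR :: fun]⟩
[8] ⟨C=8; E=∅; K=[subL(1) :: addR :: fun]⟩
[9] ⟨C=((3 - -2) + -2); E=∅; K=[addL(-7) :: fun]⟩
[10] ⟨C=(3 - -2); E=∅; K=[addR :: addL(-7) :: fun]⟩
[11] ⟨C=3; E=∅; K=[subR :: addR :: addL(-7) :: fun]⟩
[12] ⟨C=-2; E=∅; K=[subL(3) :: addR :: addL(-7) :: fun]⟩
[13] ⟨C=-2; E=∅; K=[addL(5) :: addL(-7) :: fun]⟩
[14] ⟨C=7; E={u↦-4}; K=∅⟩
→ final value 7

Answer: 7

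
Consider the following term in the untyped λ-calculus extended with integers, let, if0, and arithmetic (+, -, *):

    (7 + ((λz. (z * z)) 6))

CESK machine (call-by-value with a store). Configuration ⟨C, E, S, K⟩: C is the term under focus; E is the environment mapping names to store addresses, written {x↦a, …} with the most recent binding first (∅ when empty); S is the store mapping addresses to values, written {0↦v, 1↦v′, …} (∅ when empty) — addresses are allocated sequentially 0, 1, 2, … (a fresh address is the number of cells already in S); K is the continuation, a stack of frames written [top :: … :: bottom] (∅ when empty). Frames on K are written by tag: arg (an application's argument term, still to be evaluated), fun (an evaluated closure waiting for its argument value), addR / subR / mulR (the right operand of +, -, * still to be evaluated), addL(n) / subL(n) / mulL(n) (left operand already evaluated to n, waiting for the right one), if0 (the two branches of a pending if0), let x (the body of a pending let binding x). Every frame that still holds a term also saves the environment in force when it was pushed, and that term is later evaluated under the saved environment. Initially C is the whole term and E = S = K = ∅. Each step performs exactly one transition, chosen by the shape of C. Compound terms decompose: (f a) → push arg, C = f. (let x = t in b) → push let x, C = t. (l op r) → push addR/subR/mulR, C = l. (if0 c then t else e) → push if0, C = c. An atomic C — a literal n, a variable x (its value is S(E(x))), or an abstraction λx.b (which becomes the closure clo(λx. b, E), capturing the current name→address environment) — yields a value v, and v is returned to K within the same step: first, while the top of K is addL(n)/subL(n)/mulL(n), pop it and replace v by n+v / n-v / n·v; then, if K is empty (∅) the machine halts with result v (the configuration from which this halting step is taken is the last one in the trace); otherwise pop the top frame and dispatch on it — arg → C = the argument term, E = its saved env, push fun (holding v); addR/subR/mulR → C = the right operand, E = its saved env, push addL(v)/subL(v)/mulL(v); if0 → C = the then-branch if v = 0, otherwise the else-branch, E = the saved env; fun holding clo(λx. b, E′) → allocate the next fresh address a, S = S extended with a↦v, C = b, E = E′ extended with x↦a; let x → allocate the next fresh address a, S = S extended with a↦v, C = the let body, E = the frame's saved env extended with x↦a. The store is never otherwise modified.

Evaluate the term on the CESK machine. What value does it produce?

t=0: ⟨C=(7 + ((λz. (z * z)) 6)); E=∅; S=∅; K=∅⟩
t=1: ⟨C=7; E=∅; S=∅; K=[addR]⟩
t=2: ⟨C=((λz. (z * z)) 6); E=∅; S=∅; K=[addL(7)]⟩
t=3: ⟨C=(λz. (z * z)); E=∅; S=∅; K=[arg :: addL(7)]⟩
t=4: ⟨C=6; E=∅; S=∅; K=[fun :: addL(7)]⟩
t=5: ⟨C=(z * z); E={z↦0}; S={0↦6}; K=[addL(7)]⟩
t=6: ⟨C=z; E={z↦0}; S={0↦6}; K=[mulR :: addL(7)]⟩
t=7: ⟨C=z; E={z↦0}; S={0↦6}; K=[mulL(6) :: addL(7)]⟩
→ final value 43

Answer: 43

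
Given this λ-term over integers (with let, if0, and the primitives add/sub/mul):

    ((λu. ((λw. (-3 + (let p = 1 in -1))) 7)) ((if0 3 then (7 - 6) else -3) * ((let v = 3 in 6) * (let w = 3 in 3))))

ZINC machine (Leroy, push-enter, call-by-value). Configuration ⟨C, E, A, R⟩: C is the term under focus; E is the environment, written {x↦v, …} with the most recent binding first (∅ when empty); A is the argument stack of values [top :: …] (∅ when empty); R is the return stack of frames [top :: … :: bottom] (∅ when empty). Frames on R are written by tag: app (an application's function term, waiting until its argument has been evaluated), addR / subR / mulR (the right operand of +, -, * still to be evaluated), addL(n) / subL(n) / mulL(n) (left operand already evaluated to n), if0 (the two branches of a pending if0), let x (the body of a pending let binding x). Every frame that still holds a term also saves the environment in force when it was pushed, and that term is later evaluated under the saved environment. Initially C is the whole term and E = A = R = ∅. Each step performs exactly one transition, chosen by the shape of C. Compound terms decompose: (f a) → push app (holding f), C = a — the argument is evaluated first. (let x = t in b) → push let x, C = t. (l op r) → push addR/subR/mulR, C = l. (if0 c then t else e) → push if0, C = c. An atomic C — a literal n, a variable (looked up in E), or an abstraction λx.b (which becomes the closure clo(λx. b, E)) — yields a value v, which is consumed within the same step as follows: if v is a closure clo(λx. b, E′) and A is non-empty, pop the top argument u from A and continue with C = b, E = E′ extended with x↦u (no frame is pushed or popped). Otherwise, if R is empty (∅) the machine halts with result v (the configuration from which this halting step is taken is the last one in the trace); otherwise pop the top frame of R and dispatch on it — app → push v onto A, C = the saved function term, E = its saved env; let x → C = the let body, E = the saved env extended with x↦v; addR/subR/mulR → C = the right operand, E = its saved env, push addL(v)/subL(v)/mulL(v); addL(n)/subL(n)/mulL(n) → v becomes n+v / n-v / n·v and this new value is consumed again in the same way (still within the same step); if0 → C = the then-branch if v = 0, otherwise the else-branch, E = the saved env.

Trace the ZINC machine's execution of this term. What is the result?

0. <C=((λu. ((λw. (-3 + (let p = 1 in -1))) 7)) ((if0 3 then (7 - 6) else -3) * ((let v = 3 in 6) * (let w = 3 in 3)))), E=∅, A=∅, R=∅>
1. <C=((if0 3 then (7 - 6) else -3) * ((let v = 3 in 6) * (let w = 3 in 3))), E=∅, A=∅, R=[app]>
2. <C=(if0 3 then (7 - 6) else -3), E=∅, A=∅, R=[mulR :: app]>
3. <C=3, E=∅, A=∅, R=[if0 :: mulR :: app]>
4. <C=-3, E=∅, A=∅, R=[mulR :: app]>
5. <C=((let v = 3 in 6) * (let w = 3 in 3)), E=∅, A=∅, R=[mulL(-3) :: app]>
6. <C=(let v = 3 in 6), E=∅, A=∅, R=[mulR :: mulL(-3) :: app]>
7. <C=3, E=∅, A=∅, R=[let v :: mulR :: mulL(-3) :: app]>
8. <C=6, E={v↦3}, A=∅, R=[mulR :: mulL(-3) :: app]>
9. <C=(let w = 3 in 3), E=∅, A=∅, R=[mulL(6) :: mulL(-3) :: app]>
10. <C=3, E=∅, A=∅, R=[let w :: mulL(6) :: mulL(-3) :: app]>
11. <C=3, E={w↦3}, A=∅, R=[mulL(6) :: mulL(-3) :: app]>
12. <C=(λu. ((λw. (-3 + (let p = 1 in -1))) 7)), E=∅, A=[-54], R=∅>
13. <C=((λw. (-3 + (let p = 1 in -1))) 7), E={u↦-54}, A=∅, R=∅>
14. <C=7, E={u↦-54}, A=∅, R=[app]>
15. <C=(λw. (-3 + (let p = 1 in -1))), E={u↦-54}, A=[7], R=∅>
16. <C=(-3 + (let p = 1 in -1)), E={w↦7, u↦-54}, A=∅, R=∅>
17. <C=-3, E={w↦7, u↦-54}, A=∅, R=[addR]>
18. <C=(let p = 1 in -1), E={w↦7, u↦-54}, A=∅, R=[addL(-3)]>
19. <C=1, E={w↦7, u↦-54}, A=∅, R=[let p :: addL(-3)]>
20. <C=-1, E={p↦1, w↦7, u↦-54}, A=∅, R=[addL(-3)]>
→ final value -4

Answer: -4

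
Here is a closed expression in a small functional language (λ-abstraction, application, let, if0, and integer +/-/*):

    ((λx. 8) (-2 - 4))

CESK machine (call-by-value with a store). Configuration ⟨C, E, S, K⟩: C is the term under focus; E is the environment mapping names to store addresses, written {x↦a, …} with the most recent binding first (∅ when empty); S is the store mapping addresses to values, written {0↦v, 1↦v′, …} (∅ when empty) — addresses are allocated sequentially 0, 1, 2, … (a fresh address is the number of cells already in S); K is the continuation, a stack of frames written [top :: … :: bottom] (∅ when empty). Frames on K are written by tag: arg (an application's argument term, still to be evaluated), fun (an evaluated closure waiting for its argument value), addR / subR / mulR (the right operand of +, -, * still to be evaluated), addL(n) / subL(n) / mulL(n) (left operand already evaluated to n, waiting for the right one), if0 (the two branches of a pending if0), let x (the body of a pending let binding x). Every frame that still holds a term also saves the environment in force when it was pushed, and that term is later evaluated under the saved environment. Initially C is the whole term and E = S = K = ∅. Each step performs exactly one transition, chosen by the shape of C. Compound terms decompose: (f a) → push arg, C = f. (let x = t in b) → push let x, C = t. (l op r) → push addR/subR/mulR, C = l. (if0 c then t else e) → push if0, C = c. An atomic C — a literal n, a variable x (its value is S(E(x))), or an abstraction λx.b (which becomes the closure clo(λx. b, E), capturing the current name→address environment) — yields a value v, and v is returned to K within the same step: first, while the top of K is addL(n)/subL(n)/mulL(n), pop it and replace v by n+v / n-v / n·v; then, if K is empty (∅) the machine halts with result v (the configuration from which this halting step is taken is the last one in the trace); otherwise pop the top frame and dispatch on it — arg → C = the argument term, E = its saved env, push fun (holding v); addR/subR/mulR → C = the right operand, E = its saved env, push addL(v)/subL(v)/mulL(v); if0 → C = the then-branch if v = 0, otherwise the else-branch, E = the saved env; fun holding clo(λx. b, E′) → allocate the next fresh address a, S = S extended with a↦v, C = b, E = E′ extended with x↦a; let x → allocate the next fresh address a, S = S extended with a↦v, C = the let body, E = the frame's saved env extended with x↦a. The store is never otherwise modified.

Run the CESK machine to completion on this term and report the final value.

0. [C=((λx. 8) (-2 - 4)) | E=∅ | S=∅ | K=∅]
1. [C=(λx. 8) | E=∅ | S=∅ | K=[arg]]
2. [C=(-2 - 4) | E=∅ | S=∅ | K=[fun]]
3. [C=-2 | E=∅ | S=∅ | K=[subR :: fun]]
4. [C=4 | E=∅ | S=∅ | K=[subL(-2) :: fun]]
5. [C=8 | E={x↦0} | S={0↦-6} | K=∅]
→ final value 8

Answer: 8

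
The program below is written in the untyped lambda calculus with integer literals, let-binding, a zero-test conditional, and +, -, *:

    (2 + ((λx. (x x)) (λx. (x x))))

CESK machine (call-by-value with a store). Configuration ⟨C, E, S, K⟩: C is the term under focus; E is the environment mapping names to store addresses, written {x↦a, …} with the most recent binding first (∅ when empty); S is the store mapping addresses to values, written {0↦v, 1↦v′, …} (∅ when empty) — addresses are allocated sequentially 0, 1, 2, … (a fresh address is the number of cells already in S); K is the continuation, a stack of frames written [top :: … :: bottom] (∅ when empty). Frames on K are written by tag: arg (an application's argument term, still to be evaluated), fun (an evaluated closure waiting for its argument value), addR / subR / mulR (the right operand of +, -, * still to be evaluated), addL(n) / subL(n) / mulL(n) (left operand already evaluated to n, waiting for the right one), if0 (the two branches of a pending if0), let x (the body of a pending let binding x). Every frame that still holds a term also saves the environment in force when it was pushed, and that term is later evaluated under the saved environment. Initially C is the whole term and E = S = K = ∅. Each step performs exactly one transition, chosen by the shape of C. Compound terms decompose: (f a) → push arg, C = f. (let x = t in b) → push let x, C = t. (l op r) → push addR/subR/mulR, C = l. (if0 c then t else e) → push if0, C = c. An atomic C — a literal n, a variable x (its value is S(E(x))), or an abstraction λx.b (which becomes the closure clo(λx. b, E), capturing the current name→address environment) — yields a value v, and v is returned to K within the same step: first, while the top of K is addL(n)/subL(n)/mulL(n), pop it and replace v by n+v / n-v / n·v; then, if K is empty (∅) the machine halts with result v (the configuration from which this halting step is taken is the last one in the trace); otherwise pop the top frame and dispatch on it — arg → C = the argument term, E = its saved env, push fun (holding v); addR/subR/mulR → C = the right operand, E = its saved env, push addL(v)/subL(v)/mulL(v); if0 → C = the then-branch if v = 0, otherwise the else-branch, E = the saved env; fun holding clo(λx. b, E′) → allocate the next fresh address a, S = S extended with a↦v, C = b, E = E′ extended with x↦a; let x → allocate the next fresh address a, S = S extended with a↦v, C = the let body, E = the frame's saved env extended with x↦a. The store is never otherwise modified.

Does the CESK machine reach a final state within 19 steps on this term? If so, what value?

0. <C=(2 + ((λx. (x x)) (λx. (x x)))), E=∅, S=∅, K=∅>
1. <C=2, E=∅, S=∅, K=[addR]>
2. <C=((λx. (x x)) (λx. (x x))), E=∅, S=∅, K=[addL(2)]>
3. <C=(λx. (x x)), E=∅, S=∅, K=[arg :: addL(2)]>
4. <C=(λx. (x x)), E=∅, S=∅, K=[fun :: addL(2)]>
5. <C=(x x), E={x↦0}, S={0↦clo(λx. (x x), ∅)}, K=[addL(2)]>
6. <C=x, E={x↦0}, S={0↦clo(λx. (x x), ∅)}, K=[arg :: addL(2)]>
7. <C=x, E={x↦0}, S={0↦clo(λx. (x x), ∅)}, K=[fun :: addL(2)]>
8. <C=(x x), E={x↦1}, S={0↦clo(λx. (x x), ∅), 1↦clo(λx. (x x), ∅)}, K=[addL(2)]>
9. <C=x, E={x↦1}, S={0↦clo(λx. (x x), ∅), 1↦clo(λx. (x x), ∅)}, K=[arg :: addL(2)]>
10. <C=x, E={x↦1}, S={0↦clo(λx. (x x), ∅), 1↦clo(λx. (x x), ∅)}, K=[fun :: addL(2)]>
11. <C=(x x), E={x↦2}, S={0↦clo(λx. (x x), ∅), 1↦clo(λx. (x x), ∅), 2↦clo(λx. (x x), ∅)}, K=[addL(2)]>
12. <C=x, E={x↦2}, S={0↦clo(λx. (x x), ∅), 1↦clo(λx. (x x), ∅), 2↦clo(λx. (x x), ∅)}, K=[arg :: addL(2)]>
13. <C=x, E={x↦2}, S={0↦clo(λx. (x x), ∅), 1↦clo(λx. (x x), ∅), 2↦clo(λx. (x x), ∅)}, K=[fun :: addL(2)]>
14. <C=(x x), E={x↦3}, S={0↦clo(λx. (x x), ∅), 1↦clo(λx. (x x), ∅), 2↦clo(λx. (x x), ∅), 3↦clo(λx. (x x), ∅)}, K=[addL(2)]>
15. <C=x, E={x↦3}, S={0↦clo(λx. (x x), ∅), 1↦clo(λx. (x x), ∅), 2↦clo(λx. (x x), ∅), 3↦clo(λx. (x x), ∅)}, K=[arg :: addL(2)]>
16. <C=x, E={x↦3}, S={0↦clo(λx. (x x), ∅), 1↦clo(λx. (x x), ∅), 2↦clo(λx. (x x), ∅), 3↦clo(λx. (x x), ∅)}, K=[fun :: addL(2)]>
17. <C=(x x), E={x↦4}, S={0↦clo(λx. (x x), ∅), 1↦clo(λx. (x x), ∅), 2↦clo(λx. (x x), ∅), 3↦clo(λx. (x x), ∅), 4↦clo(λx. (x x), ∅)}, K=[addL(2)]>
18. <C=x, E={x↦4}, S={0↦clo(λx. (x x), ∅), 1↦clo(λx. (x x), ∅), 2↦clo(λx. (x x), ∅), 3↦clo(λx. (x x), ∅), 4↦clo(λx. (x x), ∅)}, K=[arg :: addL(2)]>
19. <C=x, E={x↦4}, S={0↦clo(λx. (x x), ∅), 1↦clo(λx. (x x), ∅), 2↦clo(λx. (x x), ∅), 3↦clo(λx. (x x), ∅), 4↦clo(λx. (x x), ∅)}, K=[fun :: addL(2)]>
→ 19 transitions taken and the configuration is still not final: no result within 19 steps

Answer: DIVERGES (no final state within 19 steps)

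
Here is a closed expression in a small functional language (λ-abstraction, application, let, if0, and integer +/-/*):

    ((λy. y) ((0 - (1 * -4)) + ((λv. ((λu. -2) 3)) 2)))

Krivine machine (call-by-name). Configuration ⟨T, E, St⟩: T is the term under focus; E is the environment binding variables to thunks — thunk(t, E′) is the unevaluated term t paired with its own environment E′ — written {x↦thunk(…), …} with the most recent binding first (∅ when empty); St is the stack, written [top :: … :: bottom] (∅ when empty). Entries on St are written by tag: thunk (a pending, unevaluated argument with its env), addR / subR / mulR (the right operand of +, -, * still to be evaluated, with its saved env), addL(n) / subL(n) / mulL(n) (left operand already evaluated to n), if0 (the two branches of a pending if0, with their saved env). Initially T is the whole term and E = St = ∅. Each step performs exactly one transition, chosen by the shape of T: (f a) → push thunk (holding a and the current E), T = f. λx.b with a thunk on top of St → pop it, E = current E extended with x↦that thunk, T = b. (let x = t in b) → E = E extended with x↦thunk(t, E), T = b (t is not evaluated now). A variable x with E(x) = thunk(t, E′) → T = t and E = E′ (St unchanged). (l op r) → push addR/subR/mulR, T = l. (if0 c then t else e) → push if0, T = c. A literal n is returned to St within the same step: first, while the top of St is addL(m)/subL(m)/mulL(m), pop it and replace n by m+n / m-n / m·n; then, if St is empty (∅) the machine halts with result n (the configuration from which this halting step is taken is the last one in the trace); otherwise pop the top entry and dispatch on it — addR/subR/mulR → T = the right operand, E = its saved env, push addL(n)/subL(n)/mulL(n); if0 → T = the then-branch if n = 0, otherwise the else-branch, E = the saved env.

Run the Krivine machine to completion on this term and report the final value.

Answer: 2

Derivation:
step 0: <T=((λy. y) ((0 - (1 * -4)) + ((λv. ((λu. -2) 3)) 2))), E=∅, St=∅>
step 1: <T=(λy. y), E=∅, St=[thunk]>
step 2: <T=y, E={y↦thunk(((0 - (1 * -4)) + ((λv. ((λu. -2) 3)) 2)), ∅)}, St=∅>
step 3: <T=((0 - (1 * -4)) + ((λv. ((λu. -2) 3)) 2)), E=∅, St=∅>
step 4: <T=(0 - (1 * -4)), E=∅, St=[addR]>
step 5: <T=0, E=∅, St=[subR :: addR]>
step 6: <T=(1 * -4), E=∅, St=[subL(0) :: addR]>
step 7: <T=1, E=∅, St=[mulR :: subL(0) :: addR]>
step 8: <T=-4, E=∅, St=[mulL(1) :: subL(0) :: addR]>
step 9: <T=((λv. ((λu. -2) 3)) 2), E=∅, St=[addL(4)]>
step 10: <T=(λv. ((λu. -2) 3)), E=∅, St=[thunk :: addL(4)]>
step 11: <T=((λu. -2) 3), E={v↦thunk(2, ∅)}, St=[addL(4)]>
step 12: <T=(λu. -2), E={v↦thunk(2, ∅)}, St=[thunk :: addL(4)]>
step 13: <T=-2, E={u↦thunk(3, {v↦thunk(2, ∅)}), v↦thunk(2, ∅)}, St=[addL(4)]>
→ final value 2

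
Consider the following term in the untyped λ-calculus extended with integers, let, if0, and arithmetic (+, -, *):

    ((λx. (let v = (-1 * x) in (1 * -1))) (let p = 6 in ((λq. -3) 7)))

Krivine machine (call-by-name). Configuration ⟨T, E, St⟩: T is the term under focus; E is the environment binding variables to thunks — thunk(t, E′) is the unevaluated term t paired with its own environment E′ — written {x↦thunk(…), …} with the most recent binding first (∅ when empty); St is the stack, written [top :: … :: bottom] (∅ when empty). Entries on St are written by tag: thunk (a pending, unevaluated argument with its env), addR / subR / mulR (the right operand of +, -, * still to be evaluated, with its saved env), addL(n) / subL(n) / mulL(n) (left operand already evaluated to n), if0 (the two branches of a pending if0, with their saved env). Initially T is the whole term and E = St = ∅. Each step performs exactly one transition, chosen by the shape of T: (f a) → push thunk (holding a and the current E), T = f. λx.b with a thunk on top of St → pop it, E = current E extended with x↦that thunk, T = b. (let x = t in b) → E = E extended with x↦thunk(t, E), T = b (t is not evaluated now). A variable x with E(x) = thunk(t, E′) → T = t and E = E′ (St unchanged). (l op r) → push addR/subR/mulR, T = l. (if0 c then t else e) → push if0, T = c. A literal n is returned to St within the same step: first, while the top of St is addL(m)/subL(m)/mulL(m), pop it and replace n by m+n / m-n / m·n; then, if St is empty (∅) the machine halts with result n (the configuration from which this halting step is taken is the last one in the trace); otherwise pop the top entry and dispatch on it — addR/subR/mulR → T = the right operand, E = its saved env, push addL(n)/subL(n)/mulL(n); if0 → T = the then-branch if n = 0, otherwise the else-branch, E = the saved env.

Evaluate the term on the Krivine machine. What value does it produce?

[0] [T=((λx. (let v = (-1 * x) in (1 * -1))) (let p = 6 in ((λq. -3) 7))) | E=∅ | St=∅]
[1] [T=(λx. (let v = (-1 * x) in (1 * -1))) | E=∅ | St=[thunk]]
[2] [T=(let v = (-1 * x) in (1 * -1)) | E={x↦thunk((let p = 6 in ((λq. -3) 7)), ∅)} | St=∅]
[3] [T=(1 * -1) | E={v↦thunk((-1 * x), {x↦thunk((let p = 6 in ((λq. -3) 7)), ∅)}), x↦thunk((let p = 6 in ((λq. -3) 7)), ∅)} | St=∅]
[4] [T=1 | E={v↦thunk((-1 * x), {x↦thunk((let p = 6 in ((λq. -3) 7)), ∅)}), x↦thunk((let p = 6 in ((λq. -3) 7)), ∅)} | St=[mulR]]
[5] [T=-1 | E={v↦thunk((-1 * x), {x↦thunk((let p = 6 in ((λq. -3) 7)), ∅)}), x↦thunk((let p = 6 in ((λq. -3) 7)), ∅)} | St=[mulL(1)]]
→ final value -1

Answer: -1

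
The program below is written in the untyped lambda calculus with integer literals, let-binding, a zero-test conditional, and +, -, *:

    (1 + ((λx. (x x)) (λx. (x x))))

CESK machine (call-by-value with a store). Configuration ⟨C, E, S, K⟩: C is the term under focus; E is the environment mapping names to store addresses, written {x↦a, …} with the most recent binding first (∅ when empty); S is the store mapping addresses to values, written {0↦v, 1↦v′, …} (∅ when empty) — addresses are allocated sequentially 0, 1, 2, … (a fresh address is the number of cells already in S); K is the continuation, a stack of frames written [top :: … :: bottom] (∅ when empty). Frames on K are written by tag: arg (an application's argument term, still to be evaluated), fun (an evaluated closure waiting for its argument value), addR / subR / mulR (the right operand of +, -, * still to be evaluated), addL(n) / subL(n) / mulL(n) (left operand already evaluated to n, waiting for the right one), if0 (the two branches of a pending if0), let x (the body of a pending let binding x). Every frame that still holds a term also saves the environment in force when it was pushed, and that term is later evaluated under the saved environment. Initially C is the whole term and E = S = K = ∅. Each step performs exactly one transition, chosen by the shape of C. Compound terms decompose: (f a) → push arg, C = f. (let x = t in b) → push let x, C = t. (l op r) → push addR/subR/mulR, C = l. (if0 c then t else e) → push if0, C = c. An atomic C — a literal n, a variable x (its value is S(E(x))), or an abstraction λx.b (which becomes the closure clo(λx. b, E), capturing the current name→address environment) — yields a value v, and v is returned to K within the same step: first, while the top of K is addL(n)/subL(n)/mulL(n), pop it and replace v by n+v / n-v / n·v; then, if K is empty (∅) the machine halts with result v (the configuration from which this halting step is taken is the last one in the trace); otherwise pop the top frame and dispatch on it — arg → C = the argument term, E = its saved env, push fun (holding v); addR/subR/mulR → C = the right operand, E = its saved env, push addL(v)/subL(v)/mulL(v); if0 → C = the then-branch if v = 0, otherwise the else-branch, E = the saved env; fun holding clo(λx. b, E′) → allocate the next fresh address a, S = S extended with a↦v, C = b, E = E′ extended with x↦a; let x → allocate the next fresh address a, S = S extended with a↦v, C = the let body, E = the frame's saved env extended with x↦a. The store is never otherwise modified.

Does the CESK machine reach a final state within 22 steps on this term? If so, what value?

0. ⟨C=(1 + ((λx. (x x)) (λx. (x x)))); E=∅; S=∅; K=∅⟩
1. ⟨C=1; E=∅; S=∅; K=[addR]⟩
2. ⟨C=((λx. (x x)) (λx. (x x))); E=∅; S=∅; K=[addL(1)]⟩
3. ⟨C=(λx. (x x)); E=∅; S=∅; K=[arg :: addL(1)]⟩
4. ⟨C=(λx. (x x)); E=∅; S=∅; K=[fun :: addL(1)]⟩
5. ⟨C=(x x); E={x↦0}; S={0↦clo(λx. (x x), ∅)}; K=[addL(1)]⟩
6. ⟨C=x; E={x↦0}; S={0↦clo(λx. (x x), ∅)}; K=[arg :: addL(1)]⟩
7. ⟨C=x; E={x↦0}; S={0↦clo(λx. (x x), ∅)}; K=[fun :: addL(1)]⟩
8. ⟨C=(x x); E={x↦1}; S={0↦clo(λx. (x x), ∅), 1↦clo(λx. (x x), ∅)}; K=[addL(1)]⟩
9. ⟨C=x; E={x↦1}; S={0↦clo(λx. (x x), ∅), 1↦clo(λx. (x x), ∅)}; K=[arg :: addL(1)]⟩
10. ⟨C=x; E={x↦1}; S={0↦clo(λx. (x x), ∅), 1↦clo(λx. (x x), ∅)}; K=[fun :: addL(1)]⟩
11. ⟨C=(x x); E={x↦2}; S={0↦clo(λx. (x x), ∅), 1↦clo(λx. (x x), ∅), 2↦clo(λx. (x x), ∅)}; K=[addL(1)]⟩
12. ⟨C=x; E={x↦2}; S={0↦clo(λx. (x x), ∅), 1↦clo(λx. (x x), ∅), 2↦clo(λx. (x x), ∅)}; K=[arg :: addL(1)]⟩
13. ⟨C=x; E={x↦2}; S={0↦clo(λx. (x x), ∅), 1↦clo(λx. (x x), ∅), 2↦clo(λx. (x x), ∅)}; K=[fun :: addL(1)]⟩
14. ⟨C=(x x); E={x↦3}; S={0↦clo(λx. (x x), ∅), 1↦clo(λx. (x x), ∅), 2↦clo(λx. (x x), ∅), 3↦clo(λx. (x x), ∅)}; K=[addL(1)]⟩
15. ⟨C=x; E={x↦3}; S={0↦clo(λx. (x x), ∅), 1↦clo(λx. (x x), ∅), 2↦clo(λx. (x x), ∅), 3↦clo(λx. (x x), ∅)}; K=[arg :: addL(1)]⟩
16. ⟨C=x; E={x↦3}; S={0↦clo(λx. (x x), ∅), 1↦clo(λx. (x x), ∅), 2↦clo(λx. (x x), ∅), 3↦clo(λx. (x x), ∅)}; K=[fun :: addL(1)]⟩
17. ⟨C=(x x); E={x↦4}; S={0↦clo(λx. (x x), ∅), 1↦clo(λx. (x x), ∅), 2↦clo(λx. (x x), ∅), 3↦clo(λx. (x x), ∅), 4↦clo(λx. (x x), ∅)}; K=[addL(1)]⟩
18. ⟨C=x; E={x↦4}; S={0↦clo(λx. (x x), ∅), 1↦clo(λx. (x x), ∅), 2↦clo(λx. (x x), ∅), 3↦clo(λx. (x x), ∅), 4↦clo(λx. (x x), ∅)}; K=[arg :: addL(1)]⟩
19. ⟨C=x; E={x↦4}; S={0↦clo(λx. (x x), ∅), 1↦clo(λx. (x x), ∅), 2↦clo(λx. (x x), ∅), 3↦clo(λx. (x x), ∅), 4↦clo(λx. (x x), ∅)}; K=[fun :: addL(1)]⟩
20. ⟨C=(x x); E={x↦5}; S={0↦clo(λx. (x x), ∅), 1↦clo(λx. (x x), ∅), 2↦clo(λx. (x x), ∅), 3↦clo(λx. (x x), ∅), 4↦clo(λx. (x x), ∅), 5↦clo(λx. (x x), ∅)}; K=[addL(1)]⟩
21. ⟨C=x; E={x↦5}; S={0↦clo(λx. (x x), ∅), 1↦clo(λx. (x x), ∅), 2↦clo(λx. (x x), ∅), 3↦clo(λx. (x x), ∅), 4↦clo(λx. (x x), ∅), 5↦clo(λx. (x x), ∅)}; K=[arg :: addL(1)]⟩
22. ⟨C=x; E={x↦5}; S={0↦clo(λx. (x x), ∅), 1↦clo(λx. (x x), ∅), 2↦clo(λx. (x x), ∅), 3↦clo(λx. (x x), ∅), 4↦clo(λx. (x x), ∅), 5↦clo(λx. (x x), ∅)}; K=[fun :: addL(1)]⟩
→ 22 transitions taken and the configuration is still not final: no result within 22 steps

Answer: DIVERGES (no final state within 22 steps)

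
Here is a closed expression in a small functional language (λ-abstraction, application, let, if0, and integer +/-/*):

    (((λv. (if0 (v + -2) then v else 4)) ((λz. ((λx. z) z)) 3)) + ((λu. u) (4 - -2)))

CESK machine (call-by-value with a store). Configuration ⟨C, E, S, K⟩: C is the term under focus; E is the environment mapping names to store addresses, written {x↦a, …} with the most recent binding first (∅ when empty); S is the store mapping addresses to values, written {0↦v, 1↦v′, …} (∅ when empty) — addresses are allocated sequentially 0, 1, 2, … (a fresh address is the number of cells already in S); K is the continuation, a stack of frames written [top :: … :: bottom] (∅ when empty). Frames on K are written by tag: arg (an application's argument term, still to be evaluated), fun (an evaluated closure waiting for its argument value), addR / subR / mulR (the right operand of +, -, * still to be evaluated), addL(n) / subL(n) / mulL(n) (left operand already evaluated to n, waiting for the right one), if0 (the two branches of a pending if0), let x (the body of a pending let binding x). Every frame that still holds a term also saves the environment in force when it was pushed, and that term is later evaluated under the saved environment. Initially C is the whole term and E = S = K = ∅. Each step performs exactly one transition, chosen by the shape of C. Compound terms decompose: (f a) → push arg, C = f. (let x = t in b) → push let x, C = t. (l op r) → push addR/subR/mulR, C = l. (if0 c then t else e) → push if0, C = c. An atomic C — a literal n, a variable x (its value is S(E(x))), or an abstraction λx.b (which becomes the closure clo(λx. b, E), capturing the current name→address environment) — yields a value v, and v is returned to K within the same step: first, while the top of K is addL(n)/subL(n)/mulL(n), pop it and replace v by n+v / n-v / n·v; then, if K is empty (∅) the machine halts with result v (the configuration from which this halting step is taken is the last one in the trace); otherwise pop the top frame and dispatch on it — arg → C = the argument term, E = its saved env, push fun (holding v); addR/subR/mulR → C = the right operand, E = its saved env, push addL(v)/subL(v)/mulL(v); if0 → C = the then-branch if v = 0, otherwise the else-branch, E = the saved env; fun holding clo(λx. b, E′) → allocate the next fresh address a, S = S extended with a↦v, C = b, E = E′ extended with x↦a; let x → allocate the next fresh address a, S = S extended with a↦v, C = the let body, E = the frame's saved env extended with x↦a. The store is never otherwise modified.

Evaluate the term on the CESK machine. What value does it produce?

Answer: 10

Machine steps:
0. [C=(((λv. (if0 (v + -2) then v else 4)) ((λz. ((λx. z) z)) 3)) + ((λu. u) (4 - -2))) | E=∅ | S=∅ | K=∅]
1. [C=((λv. (if0 (v + -2) then v else 4)) ((λz. ((λx. z) z)) 3)) | E=∅ | S=∅ | K=[addR]]
2. [C=(λv. (if0 (v + -2) then v else 4)) | E=∅ | S=∅ | K=[arg :: addR]]
3. [C=((λz. ((λx. z) z)) 3) | E=∅ | S=∅ | K=[fun :: addR]]
4. [C=(λz. ((λx. z) z)) | E=∅ | S=∅ | K=[arg :: fun :: addR]]
5. [C=3 | E=∅ | S=∅ | K=[fun :: fun :: addR]]
6. [C=((λx. z) z) | E={z↦0} | S={0↦3} | K=[fun :: addR]]
7. [C=(λx. z) | E={z↦0} | S={0↦3} | K=[arg :: fun :: addR]]
8. [C=z | E={z↦0} | S={0↦3} | K=[fun :: fun :: addR]]
9. [C=z | E={x↦1, z↦0} | S={0↦3, 1↦3} | K=[fun :: addR]]
10. [C=(if0 (v + -2) then v else 4) | E={v↦2} | S={0↦3, 1↦3, 2↦3} | K=[addR]]
11. [C=(v + -2) | E={v↦2} | S={0↦3, 1↦3, 2↦3} | K=[if0 :: addR]]
12. [C=v | E={v↦2} | S={0↦3, 1↦3, 2↦3} | K=[addR :: if0 :: addR]]
13. [C=-2 | E={v↦2} | S={0↦3, 1↦3, 2↦3} | K=[addL(3) :: if0 :: addR]]
14. [C=4 | E={v↦2} | S={0↦3, 1↦3, 2↦3} | K=[addR]]
15. [C=((λu. u) (4 - -2)) | E=∅ | S={0↦3, 1↦3, 2↦3} | K=[addL(4)]]
16. [C=(λu. u) | E=∅ | S={0↦3, 1↦3, 2↦3} | K=[arg :: addL(4)]]
17. [C=(4 - -2) | E=∅ | S={0↦3, 1↦3, 2↦3} | K=[fun :: addL(4)]]
18. [C=4 | E=∅ | S={0↦3, 1↦3, 2↦3} | K=[subR :: fun :: addL(4)]]
19. [C=-2 | E=∅ | S={0↦3, 1↦3, 2↦3} | K=[subL(4) :: fun :: addL(4)]]
20. [C=u | E={u↦3} | S={0↦3, 1↦3, 2↦3, 3↦6} | K=[addL(4)]]
→ final value 10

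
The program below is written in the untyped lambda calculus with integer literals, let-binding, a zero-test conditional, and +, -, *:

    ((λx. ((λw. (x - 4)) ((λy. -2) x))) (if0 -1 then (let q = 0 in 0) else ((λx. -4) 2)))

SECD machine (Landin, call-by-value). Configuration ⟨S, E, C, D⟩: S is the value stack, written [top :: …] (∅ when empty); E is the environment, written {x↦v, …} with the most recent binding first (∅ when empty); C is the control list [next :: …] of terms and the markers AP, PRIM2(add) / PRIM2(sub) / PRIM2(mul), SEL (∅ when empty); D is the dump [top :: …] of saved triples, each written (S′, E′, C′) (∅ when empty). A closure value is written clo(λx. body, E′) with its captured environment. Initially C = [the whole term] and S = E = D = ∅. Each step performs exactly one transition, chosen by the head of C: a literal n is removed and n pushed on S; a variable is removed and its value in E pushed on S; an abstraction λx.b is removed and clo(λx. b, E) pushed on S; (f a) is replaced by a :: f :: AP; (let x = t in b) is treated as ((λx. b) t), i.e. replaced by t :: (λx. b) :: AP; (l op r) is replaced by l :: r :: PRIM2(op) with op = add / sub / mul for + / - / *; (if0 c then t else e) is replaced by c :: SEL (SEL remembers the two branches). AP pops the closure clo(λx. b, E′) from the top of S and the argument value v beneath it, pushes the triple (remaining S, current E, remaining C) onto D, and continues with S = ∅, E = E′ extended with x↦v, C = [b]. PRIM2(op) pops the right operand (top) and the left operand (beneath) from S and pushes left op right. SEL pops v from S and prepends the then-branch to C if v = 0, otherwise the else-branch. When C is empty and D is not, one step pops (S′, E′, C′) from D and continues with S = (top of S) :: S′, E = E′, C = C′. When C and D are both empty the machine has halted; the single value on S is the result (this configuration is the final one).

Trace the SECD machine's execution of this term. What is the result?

[0] [S=∅ | E=∅ | C=[((λx. ((λw. (x - 4)) ((λy. -2) x))) (if0 -1 then (let q = 0 in 0) else ((λx. -4) 2)))] | D=∅]
[1] [S=∅ | E=∅ | C=[(if0 -1 then (let q = 0 in 0) else ((λx. -4) 2)) :: (λx. ((λw. (x - 4)) ((λy. -2) x))) :: AP] | D=∅]
[2] [S=∅ | E=∅ | C=[-1 :: SEL :: (λx. ((λw. (x - 4)) ((λy. -2) x))) :: AP] | D=∅]
[3] [S=[-1] | E=∅ | C=[SEL :: (λx. ((λw. (x - 4)) ((λy. -2) x))) :: AP] | D=∅]
[4] [S=∅ | E=∅ | C=[((λx. -4) 2) :: (λx. ((λw. (x - 4)) ((λy. -2) x))) :: AP] | D=∅]
[5] [S=∅ | E=∅ | C=[2 :: (λx. -4) :: AP :: (λx. ((λw. (x - 4)) ((λy. -2) x))) :: AP] | D=∅]
[6] [S=[2] | E=∅ | C=[(λx. -4) :: AP :: (λx. ((λw. (x - 4)) ((λy. -2) x))) :: AP] | D=∅]
[7] [S=[clo(λx. -4, ∅) :: 2] | E=∅ | C=[AP :: (λx. ((λw. (x - 4)) ((λy. -2) x))) :: AP] | D=∅]
[8] [S=∅ | E={x↦2} | C=[-4] | D=[(∅, ∅, [(λx. ((λw. (x - 4)) ((λy. -2) x))) :: AP])]]
[9] [S=[-4] | E={x↦2} | C=∅ | D=[(∅, ∅, [(λx. ((λw. (x - 4)) ((λy. -2) x))) :: AP])]]
[10] [S=[-4] | E=∅ | C=[(λx. ((λw. (x - 4)) ((λy. -2) x))) :: AP] | D=∅]
[11] [S=[clo(λx. ((λw. (x - 4)) ((λy. -2) x)), ∅) :: -4] | E=∅ | C=[AP] | D=∅]
[12] [S=∅ | E={x↦-4} | C=[((λw. (x - 4)) ((λy. -2) x))] | D=[(∅, ∅, ∅)]]
[13] [S=∅ | E={x↦-4} | C=[((λy. -2) x) :: (λw. (x - 4)) :: AP] | D=[(∅, ∅, ∅)]]
[14] [S=∅ | E={x↦-4} | C=[x :: (λy. -2) :: AP :: (λw. (x - 4)) :: AP] | D=[(∅, ∅, ∅)]]
[15] [S=[-4] | E={x↦-4} | C=[(λy. -2) :: AP :: (λw. (x - 4)) :: AP] | D=[(∅, ∅, ∅)]]
[16] [S=[clo(λy. -2, {x↦-4}) :: -4] | E={x↦-4} | C=[AP :: (λw. (x - 4)) :: AP] | D=[(∅, ∅, ∅)]]
[17] [S=∅ | E={y↦-4, x↦-4} | C=[-2] | D=[(∅, {x↦-4}, [(λw. (x - 4)) :: AP]) :: (∅, ∅, ∅)]]
[18] [S=[-2] | E={y↦-4, x↦-4} | C=∅ | D=[(∅, {x↦-4}, [(λw. (x - 4)) :: AP]) :: (∅, ∅, ∅)]]
[19] [S=[-2] | E={x↦-4} | C=[(λw. (x - 4)) :: AP] | D=[(∅, ∅, ∅)]]
[20] [S=[clo(λw. (x - 4), {x↦-4}) :: -2] | E={x↦-4} | C=[AP] | D=[(∅, ∅, ∅)]]
[21] [S=∅ | E={w↦-2, x↦-4} | C=[(x - 4)] | D=[(∅, {x↦-4}, ∅) :: (∅, ∅, ∅)]]
[22] [S=∅ | E={w↦-2, x↦-4} | C=[x :: 4 :: PRIM2(sub)] | D=[(∅, {x↦-4}, ∅) :: (∅, ∅, ∅)]]
[23] [S=[-4] | E={w↦-2, x↦-4} | C=[4 :: PRIM2(sub)] | D=[(∅, {x↦-4}, ∅) :: (∅, ∅, ∅)]]
[24] [S=[4 :: -4] | E={w↦-2, x↦-4} | C=[PRIM2(sub)] | D=[(∅, {x↦-4}, ∅) :: (∅, ∅, ∅)]]
[25] [S=[-8] | E={w↦-2, x↦-4} | C=∅ | D=[(∅, {x↦-4}, ∅) :: (∅, ∅, ∅)]]
[26] [S=[-8] | E={x↦-4} | C=∅ | D=[(∅, ∅, ∅)]]
[27] [S=[-8] | E=∅ | C=∅ | D=∅]
→ final value -8

Answer: -8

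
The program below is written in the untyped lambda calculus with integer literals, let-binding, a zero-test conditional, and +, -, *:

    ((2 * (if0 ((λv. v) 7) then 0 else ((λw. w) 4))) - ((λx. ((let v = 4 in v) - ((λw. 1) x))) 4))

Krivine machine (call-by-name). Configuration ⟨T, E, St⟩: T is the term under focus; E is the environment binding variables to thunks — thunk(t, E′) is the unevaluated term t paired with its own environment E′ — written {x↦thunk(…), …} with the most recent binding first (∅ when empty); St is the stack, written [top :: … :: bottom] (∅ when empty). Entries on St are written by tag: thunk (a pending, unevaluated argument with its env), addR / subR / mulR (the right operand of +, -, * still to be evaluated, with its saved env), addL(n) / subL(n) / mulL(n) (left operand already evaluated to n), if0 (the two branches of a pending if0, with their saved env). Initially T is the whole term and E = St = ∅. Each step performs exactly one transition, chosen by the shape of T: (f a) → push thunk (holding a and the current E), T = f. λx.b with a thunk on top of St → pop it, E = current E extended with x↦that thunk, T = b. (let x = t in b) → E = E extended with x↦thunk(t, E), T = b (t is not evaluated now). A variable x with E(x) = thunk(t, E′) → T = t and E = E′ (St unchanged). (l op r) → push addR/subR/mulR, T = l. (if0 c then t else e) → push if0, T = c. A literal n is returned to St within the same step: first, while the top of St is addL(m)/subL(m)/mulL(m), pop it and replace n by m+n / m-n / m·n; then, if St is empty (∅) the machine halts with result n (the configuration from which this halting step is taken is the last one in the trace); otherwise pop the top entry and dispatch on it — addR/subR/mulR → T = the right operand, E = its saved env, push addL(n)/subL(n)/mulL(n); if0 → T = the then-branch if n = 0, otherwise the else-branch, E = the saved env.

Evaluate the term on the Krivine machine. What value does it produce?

Answer: 5

Derivation:
t=0: <T=((2 * (if0 ((λv. v) 7) then 0 else ((λw. w) 4))) - ((λx. ((let v = 4 in v) - ((λw. 1) x))) 4)), E=∅, St=∅>
t=1: <T=(2 * (if0 ((λv. v) 7) then 0 else ((λw. w) 4))), E=∅, St=[subR]>
t=2: <T=2, E=∅, St=[mulR :: subR]>
t=3: <T=(if0 ((λv. v) 7) then 0 else ((λw. w) 4)), E=∅, St=[mulL(2) :: subR]>
t=4: <T=((λv. v) 7), E=∅, St=[if0 :: mulL(2) :: subR]>
t=5: <T=(λv. v), E=∅, St=[thunk :: if0 :: mulL(2) :: subR]>
t=6: <T=v, E={v↦thunk(7, ∅)}, St=[if0 :: mulL(2) :: subR]>
t=7: <T=7, E=∅, St=[if0 :: mulL(2) :: subR]>
t=8: <T=((λw. w) 4), E=∅, St=[mulL(2) :: subR]>
t=9: <T=(λw. w), E=∅, St=[thunk :: mulL(2) :: subR]>
t=10: <T=w, E={w↦thunk(4, ∅)}, St=[mulL(2) :: subR]>
t=11: <T=4, E=∅, St=[mulL(2) :: subR]>
t=12: <T=((λx. ((let v = 4 in v) - ((λw. 1) x))) 4), E=∅, St=[subL(8)]>
t=13: <T=(λx. ((let v = 4 in v) - ((λw. 1) x))), E=∅, St=[thunk :: subL(8)]>
t=14: <T=((let v = 4 in v) - ((λw. 1) x)), E={x↦thunk(4, ∅)}, St=[subL(8)]>
t=15: <T=(let v = 4 in v), E={x↦thunk(4, ∅)}, St=[subR :: subL(8)]>
t=16: <T=v, E={v↦thunk(4, {x↦thunk(4, ∅)}), x↦thunk(4, ∅)}, St=[subR :: subL(8)]>
t=17: <T=4, E={x↦thunk(4, ∅)}, St=[subR :: subL(8)]>
t=18: <T=((λw. 1) x), E={x↦thunk(4, ∅)}, St=[subL(4) :: subL(8)]>
t=19: <T=(λw. 1), E={x↦thunk(4, ∅)}, St=[thunk :: subL(4) :: subL(8)]>
t=20: <T=1, E={w↦thunk(x, {x↦thunk(4, ∅)}), x↦thunk(4, ∅)}, St=[subL(4) :: subL(8)]>
→ final value 5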